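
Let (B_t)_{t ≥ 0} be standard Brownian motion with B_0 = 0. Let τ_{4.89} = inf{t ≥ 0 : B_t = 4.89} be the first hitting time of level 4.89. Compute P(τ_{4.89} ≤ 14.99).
P(τ_{4.89} ≤ 14.99) = 2(1 − Φ(4.89/√14.99)) = 2(1 − Φ(1.2630)) ≈ 0.2066

By the reflection principle for standard BM, P(τ_b ≤ t) = 2 · P(B_t ≥ b). Since B_t ~ N(0, t), P(B_t ≥ 4.89) = 1 − Φ(4.89/√t) = 1 − Φ(4.89/√14.99) = 1 − Φ(1.2630) ≈ 0.10329. Doubling: P(τ_{4.89} ≤ 14.99) ≈ 2 · 0.10329 = 0.20658 ≈ 0.2066.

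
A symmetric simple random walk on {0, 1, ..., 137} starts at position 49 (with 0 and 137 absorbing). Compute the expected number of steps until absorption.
E[τ | X_0 = 49] = 4312

Let v_k = E[τ | X_0 = k]. Boundary: v_0 = v_137 = 0. Recurrence: v_k = 1 + (v_{k-1} + v_{k+1})/2 for 1 ≤ k ≤ 136. The particular solution to v_k − (v_{k-1} + v_{k+1})/2 = 1 is v_k = −k^2. Adding homogeneous solution A + B k and matching boundaries gives v_k = k (137 − k). Substituting k = 49: v_49 = 49 · 88 = 4312.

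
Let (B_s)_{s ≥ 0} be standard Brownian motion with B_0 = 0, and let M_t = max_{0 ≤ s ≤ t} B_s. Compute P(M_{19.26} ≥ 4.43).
P(M_{19.26} ≥ 4.43) = 2·P(B_{19.26} ≥ 4.43) = 2(1 − Φ(4.43/√19.26)) ≈ 0.3128

By the reflection principle for Brownian motion, P(M_t ≥ a) = 2 · P(B_t ≥ a) for a ≥ 0. Since B_t ~ N(0, t), P(B_t ≥ 4.43) = 1 − Φ(4.43/√t) = 1 − Φ(4.43/√19.26) = 1 − Φ(1.0094). So
  P(M_{19.26} ≥ 4.43) = 2(1 − Φ(1.0094)) ≈ 0.3128.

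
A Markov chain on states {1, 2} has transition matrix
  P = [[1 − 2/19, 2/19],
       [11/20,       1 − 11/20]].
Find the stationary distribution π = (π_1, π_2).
π_1 = 209/249, π_2 = 40/249

Solve πP = π with π_1 + π_2 = 1. From πP = π: π_1 · (1 − 2/19) + π_2 · 11/20 = π_1 ⇒ π_2 · 11/20 = π_1 · 2/19 ⇒ π_2/π_1 = (2/19)/(11/20) = 40/209. Together with π_1 + π_2 = 1:
  π_1 = (11/20)/(2/19 + 11/20) = (11/20)/(249/380) = 209/249,
  π_2 = (2/19)/(2/19 + 11/20) = (2/19)/(249/380) = 40/249.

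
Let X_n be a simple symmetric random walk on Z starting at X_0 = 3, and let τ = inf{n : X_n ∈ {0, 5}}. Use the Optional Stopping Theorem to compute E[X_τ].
E[X_τ] = 3

X_n is a martingale and τ is a bounded-mean stopping time (indeed τ is finite a.s. with bounded expectation since the walk is in a bounded region). By the OST, E[X_τ] = E[X_0] = 3. Equivalently: E[X_τ] = 5 · P(hit 5 first) + 0 · P(hit 0 first) = 5 · (3/5) = 3.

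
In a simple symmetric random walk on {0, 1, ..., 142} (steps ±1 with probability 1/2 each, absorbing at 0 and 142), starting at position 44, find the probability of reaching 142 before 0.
P(hit 142 before 0) = 44/142 = 22/71

Let u_k = P(hit 142 before 0 | start at k). Then u_0 = 0, u_142 = 1, and u_k = u_{k-1}/2 + u_{k+1}/2 for 1 ≤ k ≤ 141. This harmonic recurrence is solved by u_k = k/142, giving u_44 = 44/142 = 22/71.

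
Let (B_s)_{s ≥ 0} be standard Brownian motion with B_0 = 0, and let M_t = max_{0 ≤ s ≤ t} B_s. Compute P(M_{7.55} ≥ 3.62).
P(M_{7.55} ≥ 3.62) = 2·P(B_{7.55} ≥ 3.62) = 2(1 − Φ(3.62/√7.55)) ≈ 0.1877

By the reflection principle for Brownian motion, P(M_t ≥ a) = 2 · P(B_t ≥ a) for a ≥ 0. Since B_t ~ N(0, t), P(B_t ≥ 3.62) = 1 − Φ(3.62/√t) = 1 − Φ(3.62/√7.55) = 1 − Φ(1.3175). So
  P(M_{7.55} ≥ 3.62) = 2(1 − Φ(1.3175)) ≈ 0.1877.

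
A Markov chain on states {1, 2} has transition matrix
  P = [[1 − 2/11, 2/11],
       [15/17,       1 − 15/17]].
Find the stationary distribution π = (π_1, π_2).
π_1 = 165/199, π_2 = 34/199

Solve πP = π with π_1 + π_2 = 1. From πP = π: π_1 · (1 − 2/11) + π_2 · 15/17 = π_1 ⇒ π_2 · 15/17 = π_1 · 2/11 ⇒ π_2/π_1 = (2/11)/(15/17) = 34/165. Together with π_1 + π_2 = 1:
  π_1 = (15/17)/(2/11 + 15/17) = (15/17)/(199/187) = 165/199,
  π_2 = (2/11)/(2/11 + 15/17) = (2/11)/(199/187) = 34/199.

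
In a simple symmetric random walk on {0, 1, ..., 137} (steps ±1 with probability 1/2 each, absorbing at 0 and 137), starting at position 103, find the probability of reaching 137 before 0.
P(hit 137 before 0) = 103/137

Let u_k = P(hit 137 before 0 | start at k). Then u_0 = 0, u_137 = 1, and u_k = u_{k-1}/2 + u_{k+1}/2 for 1 ≤ k ≤ 136. This harmonic recurrence is solved by u_k = k/137, giving u_103 = 103/137.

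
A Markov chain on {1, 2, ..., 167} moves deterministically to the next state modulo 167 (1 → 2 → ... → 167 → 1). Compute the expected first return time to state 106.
E[T_106 | X_0 = 106] = 167

The chain cycles deterministically, so starting at state 106 it returns in exactly 167 steps. Equivalently, the stationary distribution is uniform π_j = 1/167 for every state j, so by Kac's formula E[T_106] = 1/π_106 = 167.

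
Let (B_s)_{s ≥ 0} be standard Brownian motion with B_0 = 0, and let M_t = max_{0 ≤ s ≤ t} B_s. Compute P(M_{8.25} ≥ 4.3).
P(M_{8.25} ≥ 4.3) = 2·P(B_{8.25} ≥ 4.3) = 2(1 − Φ(4.3/√8.25)) ≈ 0.1344

By the reflection principle for Brownian motion, P(M_t ≥ a) = 2 · P(B_t ≥ a) for a ≥ 0. Since B_t ~ N(0, t), P(B_t ≥ 4.3) = 1 − Φ(4.3/√t) = 1 − Φ(4.3/√8.25) = 1 − Φ(1.4971). So
  P(M_{8.25} ≥ 4.3) = 2(1 − Φ(1.4971)) ≈ 0.1344.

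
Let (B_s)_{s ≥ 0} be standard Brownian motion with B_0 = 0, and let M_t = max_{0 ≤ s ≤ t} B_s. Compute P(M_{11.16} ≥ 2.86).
P(M_{11.16} ≥ 2.86) = 2·P(B_{11.16} ≥ 2.86) = 2(1 − Φ(2.86/√11.16)) ≈ 0.3919

By the reflection principle for Brownian motion, P(M_t ≥ a) = 2 · P(B_t ≥ a) for a ≥ 0. Since B_t ~ N(0, t), P(B_t ≥ 2.86) = 1 − Φ(2.86/√t) = 1 − Φ(2.86/√11.16) = 1 − Φ(0.8561). So
  P(M_{11.16} ≥ 2.86) = 2(1 − Φ(0.8561)) ≈ 0.3919.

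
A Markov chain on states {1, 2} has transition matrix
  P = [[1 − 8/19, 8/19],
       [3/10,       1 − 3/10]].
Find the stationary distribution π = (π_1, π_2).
π_1 = 57/137, π_2 = 80/137

Solve πP = π with π_1 + π_2 = 1. From πP = π: π_1 · (1 − 8/19) + π_2 · 3/10 = π_1 ⇒ π_2 · 3/10 = π_1 · 8/19 ⇒ π_2/π_1 = (8/19)/(3/10) = 80/57. Together with π_1 + π_2 = 1:
  π_1 = (3/10)/(8/19 + 3/10) = (3/10)/(137/190) = 57/137,
  π_2 = (8/19)/(8/19 + 3/10) = (8/19)/(137/190) = 80/137.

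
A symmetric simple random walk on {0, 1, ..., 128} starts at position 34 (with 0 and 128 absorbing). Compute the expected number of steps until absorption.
E[τ | X_0 = 34] = 3196

Let v_k = E[τ | X_0 = k]. Boundary: v_0 = v_128 = 0. Recurrence: v_k = 1 + (v_{k-1} + v_{k+1})/2 for 1 ≤ k ≤ 127. The particular solution to v_k − (v_{k-1} + v_{k+1})/2 = 1 is v_k = −k^2. Adding homogeneous solution A + B k and matching boundaries gives v_k = k (128 − k). Substituting k = 34: v_34 = 34 · 94 = 3196.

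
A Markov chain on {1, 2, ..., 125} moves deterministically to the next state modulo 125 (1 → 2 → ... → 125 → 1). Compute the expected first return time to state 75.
E[T_75 | X_0 = 75] = 125

The chain cycles deterministically, so starting at state 75 it returns in exactly 125 steps. Equivalently, the stationary distribution is uniform π_j = 1/125 for every state j, so by Kac's formula E[T_75] = 1/π_75 = 125.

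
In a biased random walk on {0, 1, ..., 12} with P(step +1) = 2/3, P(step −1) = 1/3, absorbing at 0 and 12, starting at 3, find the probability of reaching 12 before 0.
P(hit 12 before 0) = (1 − (1/2)^3) / (1 − (1/2)^12) = 512/585

Let u_k denote P(reach 12 before 0 | start at k). Boundary: u_0 = 0, u_12 = 1. Recurrence: u_k = 2/3·u_{k+1} + 1/3·u_{k-1} for 1 ≤ k ≤ 11. Try u_k = A + B·r^k with r = q/p = (1/3)/(2/3) = 1/2. Substitution satisfies the recurrence; boundary conditions give:
  u_k = (1 − r^k) / (1 − r^N) = (1 − (1/2)^3) / (1 − (1/2)^12) = 512/585.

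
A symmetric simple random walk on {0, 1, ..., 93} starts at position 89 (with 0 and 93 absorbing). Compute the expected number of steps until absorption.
E[τ | X_0 = 89] = 356

Let v_k = E[τ | X_0 = k]. Boundary: v_0 = v_93 = 0. Recurrence: v_k = 1 + (v_{k-1} + v_{k+1})/2 for 1 ≤ k ≤ 92. The particular solution to v_k − (v_{k-1} + v_{k+1})/2 = 1 is v_k = −k^2. Adding homogeneous solution A + B k and matching boundaries gives v_k = k (93 − k). Substituting k = 89: v_89 = 89 · 4 = 356.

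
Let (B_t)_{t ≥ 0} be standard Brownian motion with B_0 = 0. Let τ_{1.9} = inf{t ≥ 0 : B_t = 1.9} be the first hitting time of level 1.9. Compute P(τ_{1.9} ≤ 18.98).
P(τ_{1.9} ≤ 18.98) = 2(1 − Φ(1.9/√18.98)) = 2(1 − Φ(0.4361)) ≈ 0.6628

By the reflection principle for standard BM, P(τ_b ≤ t) = 2 · P(B_t ≥ b). Since B_t ~ N(0, t), P(B_t ≥ 1.9) = 1 − Φ(1.9/√t) = 1 − Φ(1.9/√18.98) = 1 − Φ(0.4361) ≈ 0.33138. Doubling: P(τ_{1.9} ≤ 18.98) ≈ 2 · 0.33138 = 0.66276 ≈ 0.6628.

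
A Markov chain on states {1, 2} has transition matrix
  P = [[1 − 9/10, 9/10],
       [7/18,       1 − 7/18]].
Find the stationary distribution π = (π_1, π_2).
π_1 = 35/116, π_2 = 81/116

Solve πP = π with π_1 + π_2 = 1. From πP = π: π_1 · (1 − 9/10) + π_2 · 7/18 = π_1 ⇒ π_2 · 7/18 = π_1 · 9/10 ⇒ π_2/π_1 = (9/10)/(7/18) = 81/35. Together with π_1 + π_2 = 1:
  π_1 = (7/18)/(9/10 + 7/18) = (7/18)/(58/45) = 35/116,
  π_2 = (9/10)/(9/10 + 7/18) = (9/10)/(58/45) = 81/116.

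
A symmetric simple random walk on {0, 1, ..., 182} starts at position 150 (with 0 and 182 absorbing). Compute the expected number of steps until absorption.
E[τ | X_0 = 150] = 4800

Let v_k = E[τ | X_0 = k]. Boundary: v_0 = v_182 = 0. Recurrence: v_k = 1 + (v_{k-1} + v_{k+1})/2 for 1 ≤ k ≤ 181. The particular solution to v_k − (v_{k-1} + v_{k+1})/2 = 1 is v_k = −k^2. Adding homogeneous solution A + B k and matching boundaries gives v_k = k (182 − k). Substituting k = 150: v_150 = 150 · 32 = 4800.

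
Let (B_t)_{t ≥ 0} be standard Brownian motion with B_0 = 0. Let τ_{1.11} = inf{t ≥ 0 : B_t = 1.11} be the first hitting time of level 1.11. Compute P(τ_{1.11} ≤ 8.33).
P(τ_{1.11} ≤ 8.33) = 2(1 − Φ(1.11/√8.33)) = 2(1 − Φ(0.3846)) ≈ 0.7005

By the reflection principle for standard BM, P(τ_b ≤ t) = 2 · P(B_t ≥ b). Since B_t ~ N(0, t), P(B_t ≥ 1.11) = 1 − Φ(1.11/√t) = 1 − Φ(1.11/√8.33) = 1 − Φ(0.3846) ≈ 0.35027. Doubling: P(τ_{1.11} ≤ 8.33) ≈ 2 · 0.35027 = 0.70054 ≈ 0.7005.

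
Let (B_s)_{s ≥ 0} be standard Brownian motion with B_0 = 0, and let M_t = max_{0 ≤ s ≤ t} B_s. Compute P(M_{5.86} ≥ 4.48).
P(M_{5.86} ≥ 4.48) = 2·P(B_{5.86} ≥ 4.48) = 2(1 − Φ(4.48/√5.86)) ≈ 0.0642

By the reflection principle for Brownian motion, P(M_t ≥ a) = 2 · P(B_t ≥ a) for a ≥ 0. Since B_t ~ N(0, t), P(B_t ≥ 4.48) = 1 − Φ(4.48/√t) = 1 − Φ(4.48/√5.86) = 1 − Φ(1.8507). So
  P(M_{5.86} ≥ 4.48) = 2(1 − Φ(1.8507)) ≈ 0.0642.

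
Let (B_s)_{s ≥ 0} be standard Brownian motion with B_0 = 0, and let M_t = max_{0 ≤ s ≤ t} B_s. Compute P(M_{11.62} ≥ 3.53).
P(M_{11.62} ≥ 3.53) = 2·P(B_{11.62} ≥ 3.53) = 2(1 − Φ(3.53/√11.62)) ≈ 0.3004

By the reflection principle for Brownian motion, P(M_t ≥ a) = 2 · P(B_t ≥ a) for a ≥ 0. Since B_t ~ N(0, t), P(B_t ≥ 3.53) = 1 − Φ(3.53/√t) = 1 − Φ(3.53/√11.62) = 1 − Φ(1.0356). So
  P(M_{11.62} ≥ 3.53) = 2(1 − Φ(1.0356)) ≈ 0.3004.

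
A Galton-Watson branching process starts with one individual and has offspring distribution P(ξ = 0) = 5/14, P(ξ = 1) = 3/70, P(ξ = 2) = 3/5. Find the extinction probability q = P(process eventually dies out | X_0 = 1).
q = 25/42

The pgf is f(s) = 5/14 + 3/70·s + 3/5·s². The extinction probability q is the smallest fixed point of f in [0, 1]. Setting s = f(s):
  3/5·s² + (3/70 − 1)·s + 5/14 = 0
  3/5·s² − (5/14 + 3/5)·s + 5/14 = 0
which factors as (s − 1)·(3/5·s − 5/14) = 0, giving roots s = 1 and s = (5/14)/(3/5) = 25/42.
Mean offspring μ = 3/70 + 2·3/5 = 87/70 > 1 (supercritical), so q < 1. The extinction probability is the smaller root: q = (5/14)/(3/5) = 25/42.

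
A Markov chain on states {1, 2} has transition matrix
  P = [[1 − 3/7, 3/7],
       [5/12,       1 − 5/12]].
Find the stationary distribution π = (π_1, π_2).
π_1 = 35/71, π_2 = 36/71

Solve πP = π with π_1 + π_2 = 1. From πP = π: π_1 · (1 − 3/7) + π_2 · 5/12 = π_1 ⇒ π_2 · 5/12 = π_1 · 3/7 ⇒ π_2/π_1 = (3/7)/(5/12) = 36/35. Together with π_1 + π_2 = 1:
  π_1 = (5/12)/(3/7 + 5/12) = (5/12)/(71/84) = 35/71,
  π_2 = (3/7)/(3/7 + 5/12) = (3/7)/(71/84) = 36/71.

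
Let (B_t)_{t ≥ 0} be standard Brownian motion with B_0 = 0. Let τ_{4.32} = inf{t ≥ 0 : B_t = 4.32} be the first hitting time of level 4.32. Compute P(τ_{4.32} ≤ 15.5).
P(τ_{4.32} ≤ 15.5) = 2(1 − Φ(4.32/√15.5)) = 2(1 − Φ(1.0973)) ≈ 0.2725

By the reflection principle for standard BM, P(τ_b ≤ t) = 2 · P(B_t ≥ b). Since B_t ~ N(0, t), P(B_t ≥ 4.32) = 1 − Φ(4.32/√t) = 1 − Φ(4.32/√15.5) = 1 − Φ(1.0973) ≈ 0.13626. Doubling: P(τ_{4.32} ≤ 15.5) ≈ 2 · 0.13626 = 0.27252 ≈ 0.2725.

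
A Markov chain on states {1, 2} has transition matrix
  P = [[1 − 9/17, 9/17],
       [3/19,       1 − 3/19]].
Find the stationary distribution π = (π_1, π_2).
π_1 = 17/74, π_2 = 57/74

Solve πP = π with π_1 + π_2 = 1. From πP = π: π_1 · (1 − 9/17) + π_2 · 3/19 = π_1 ⇒ π_2 · 3/19 = π_1 · 9/17 ⇒ π_2/π_1 = (9/17)/(3/19) = 57/17. Together with π_1 + π_2 = 1:
  π_1 = (3/19)/(9/17 + 3/19) = (3/19)/(222/323) = 17/74,
  π_2 = (9/17)/(9/17 + 3/19) = (9/17)/(222/323) = 57/74.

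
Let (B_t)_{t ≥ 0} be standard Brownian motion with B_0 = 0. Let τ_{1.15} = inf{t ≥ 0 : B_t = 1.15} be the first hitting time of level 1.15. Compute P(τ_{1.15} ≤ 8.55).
P(τ_{1.15} ≤ 8.55) = 2(1 − Φ(1.15/√8.55)) = 2(1 − Φ(0.3933)) ≈ 0.6941

By the reflection principle for standard BM, P(τ_b ≤ t) = 2 · P(B_t ≥ b). Since B_t ~ N(0, t), P(B_t ≥ 1.15) = 1 − Φ(1.15/√t) = 1 − Φ(1.15/√8.55) = 1 − Φ(0.3933) ≈ 0.34705. Doubling: P(τ_{1.15} ≤ 8.55) ≈ 2 · 0.34705 = 0.69410 ≈ 0.6941.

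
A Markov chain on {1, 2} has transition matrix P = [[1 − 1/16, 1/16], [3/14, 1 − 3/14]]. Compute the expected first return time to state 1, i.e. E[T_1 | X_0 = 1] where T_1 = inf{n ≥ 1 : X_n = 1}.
E[T_1 | X_0 = 1] = 1/π_1 = 31/24

For an irreducible recurrent Markov chain with stationary distribution π, E[T_i | X_0 = i] = 1/π_i (Kac's formula). Here π_1 = (3/14)/(1/16 + 3/14) = (3/14)/(31/112) = 24/31, so E[T_1 | X_0 = 1] = 1/π_1 = (1/16 + 3/14)/(3/14) = (31/112)/(3/14) = 31/24.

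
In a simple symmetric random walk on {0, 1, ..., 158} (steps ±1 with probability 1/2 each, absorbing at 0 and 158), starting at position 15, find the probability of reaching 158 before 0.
P(hit 158 before 0) = 15/158

Let u_k = P(hit 158 before 0 | start at k). Then u_0 = 0, u_158 = 1, and u_k = u_{k-1}/2 + u_{k+1}/2 for 1 ≤ k ≤ 157. This harmonic recurrence is solved by u_k = k/158, giving u_15 = 15/158.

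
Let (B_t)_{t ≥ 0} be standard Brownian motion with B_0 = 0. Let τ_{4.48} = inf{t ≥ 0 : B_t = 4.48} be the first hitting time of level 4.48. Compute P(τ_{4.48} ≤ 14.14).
P(τ_{4.48} ≤ 14.14) = 2(1 − Φ(4.48/√14.14)) = 2(1 − Φ(1.1914)) ≈ 0.2335

By the reflection principle for standard BM, P(τ_b ≤ t) = 2 · P(B_t ≥ b). Since B_t ~ N(0, t), P(B_t ≥ 4.48) = 1 − Φ(4.48/√t) = 1 − Φ(4.48/√14.14) = 1 − Φ(1.1914) ≈ 0.11675. Doubling: P(τ_{4.48} ≤ 14.14) ≈ 2 · 0.11675 = 0.23350 ≈ 0.2335.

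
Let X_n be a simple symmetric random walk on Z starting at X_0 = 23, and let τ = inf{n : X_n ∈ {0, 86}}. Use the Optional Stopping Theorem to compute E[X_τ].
E[X_τ] = 23

X_n is a martingale and τ is a bounded-mean stopping time (indeed τ is finite a.s. with bounded expectation since the walk is in a bounded region). By the OST, E[X_τ] = E[X_0] = 23. Equivalently: E[X_τ] = 86 · P(hit 86 first) + 0 · P(hit 0 first) = 86 · (23/86) = 23.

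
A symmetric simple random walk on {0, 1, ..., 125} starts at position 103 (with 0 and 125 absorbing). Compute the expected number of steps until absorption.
E[τ | X_0 = 103] = 2266

Let v_k = E[τ | X_0 = k]. Boundary: v_0 = v_125 = 0. Recurrence: v_k = 1 + (v_{k-1} + v_{k+1})/2 for 1 ≤ k ≤ 124. The particular solution to v_k − (v_{k-1} + v_{k+1})/2 = 1 is v_k = −k^2. Adding homogeneous solution A + B k and matching boundaries gives v_k = k (125 − k). Substituting k = 103: v_103 = 103 · 22 = 2266.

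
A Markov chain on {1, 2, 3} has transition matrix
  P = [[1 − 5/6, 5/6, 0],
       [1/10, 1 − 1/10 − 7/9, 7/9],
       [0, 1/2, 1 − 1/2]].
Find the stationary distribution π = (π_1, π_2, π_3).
π = (27/602, 225/602, 25/43)

This is a birth-death chain on three states, which satisfies detailed balance: π_1 · P_{12} = π_2 · P_{21} and π_2 · P_{23} = π_3 · P_{32}.
From π_1 · 5/6 = π_2 · 1/10: π_2/π_1 = (5/6)/(1/10) = 25/3.
From π_2 · 7/9 = π_3 · 1/2: π_3/π_2 = (7/9)/(1/2) = 14/9.
Take π_1 proportional to 1; then unnormalized π = (1, 25/3, 350/27). Normalize by dividing by the sum 602/27:
  π = (27/602, 225/602, 25/43).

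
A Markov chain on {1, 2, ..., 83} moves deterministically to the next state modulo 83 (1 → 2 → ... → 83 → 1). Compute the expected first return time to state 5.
E[T_5 | X_0 = 5] = 83

The chain cycles deterministically, so starting at state 5 it returns in exactly 83 steps. Equivalently, the stationary distribution is uniform π_j = 1/83 for every state j, so by Kac's formula E[T_5] = 1/π_5 = 83.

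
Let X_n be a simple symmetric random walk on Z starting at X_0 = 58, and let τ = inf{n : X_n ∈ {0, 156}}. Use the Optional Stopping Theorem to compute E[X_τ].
E[X_τ] = 58

X_n is a martingale and τ is a bounded-mean stopping time (indeed τ is finite a.s. with bounded expectation since the walk is in a bounded region). By the OST, E[X_τ] = E[X_0] = 58. Equivalently: E[X_τ] = 156 · P(hit 156 first) + 0 · P(hit 0 first) = 156 · (58/156) = 58.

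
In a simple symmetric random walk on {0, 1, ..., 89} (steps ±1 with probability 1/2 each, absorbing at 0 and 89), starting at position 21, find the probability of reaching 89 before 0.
P(hit 89 before 0) = 21/89

Let u_k = P(hit 89 before 0 | start at k). Then u_0 = 0, u_89 = 1, and u_k = u_{k-1}/2 + u_{k+1}/2 for 1 ≤ k ≤ 88. This harmonic recurrence is solved by u_k = k/89, giving u_21 = 21/89.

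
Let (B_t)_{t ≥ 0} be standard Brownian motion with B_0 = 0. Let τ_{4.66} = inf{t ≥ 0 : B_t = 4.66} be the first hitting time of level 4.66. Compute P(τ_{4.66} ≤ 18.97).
P(τ_{4.66} ≤ 18.97) = 2(1 − Φ(4.66/√18.97)) = 2(1 − Φ(1.0699)) ≈ 0.2847

By the reflection principle for standard BM, P(τ_b ≤ t) = 2 · P(B_t ≥ b). Since B_t ~ N(0, t), P(B_t ≥ 4.66) = 1 − Φ(4.66/√t) = 1 − Φ(4.66/√18.97) = 1 − Φ(1.0699) ≈ 0.14233. Doubling: P(τ_{4.66} ≤ 18.97) ≈ 2 · 0.14233 = 0.28466 ≈ 0.2847.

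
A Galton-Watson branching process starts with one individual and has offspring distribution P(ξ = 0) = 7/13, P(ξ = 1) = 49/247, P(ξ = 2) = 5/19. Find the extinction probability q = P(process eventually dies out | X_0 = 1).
q = 1

Mean offspring μ = 0·7/13 + 1·49/247 + 2·5/19 = 179/247 ≤ 1. For μ ≤ 1 with offspring not concentrated at 1, the Galton-Watson process goes extinct almost surely, so q = 1.
(Algebraic check: The pgf is f(s) = 7/13 + 49/247·s + 5/19·s². The extinction probability q is the smallest fixed point of f in [0, 1]. Setting s = f(s):
  5/19·s² + (49/247 − 1)·s + 7/13 = 0
  5/19·s² − (7/13 + 5/19)·s + 7/13 = 0
which factors as (s − 1)·(5/19·s − 7/13) = 0, giving roots s = 1 and s = (7/13)/(5/19) = 133/65. Since 133/65 ≥ 1, the smallest root in [0, 1] is s = 1.)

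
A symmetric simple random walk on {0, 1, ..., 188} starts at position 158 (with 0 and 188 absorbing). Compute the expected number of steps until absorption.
E[τ | X_0 = 158] = 4740

Let v_k = E[τ | X_0 = k]. Boundary: v_0 = v_188 = 0. Recurrence: v_k = 1 + (v_{k-1} + v_{k+1})/2 for 1 ≤ k ≤ 187. The particular solution to v_k − (v_{k-1} + v_{k+1})/2 = 1 is v_k = −k^2. Adding homogeneous solution A + B k and matching boundaries gives v_k = k (188 − k). Substituting k = 158: v_158 = 158 · 30 = 4740.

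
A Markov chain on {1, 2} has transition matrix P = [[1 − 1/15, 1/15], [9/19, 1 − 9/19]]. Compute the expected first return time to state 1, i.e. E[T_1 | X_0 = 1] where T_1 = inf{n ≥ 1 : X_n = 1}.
E[T_1 | X_0 = 1] = 1/π_1 = 154/135

For an irreducible recurrent Markov chain with stationary distribution π, E[T_i | X_0 = i] = 1/π_i (Kac's formula). Here π_1 = (9/19)/(1/15 + 9/19) = (9/19)/(154/285) = 135/154, so E[T_1 | X_0 = 1] = 1/π_1 = (1/15 + 9/19)/(9/19) = (154/285)/(9/19) = 154/135.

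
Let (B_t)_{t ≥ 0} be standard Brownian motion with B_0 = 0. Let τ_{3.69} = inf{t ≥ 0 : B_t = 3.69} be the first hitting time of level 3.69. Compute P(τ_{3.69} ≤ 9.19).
P(τ_{3.69} ≤ 9.19) = 2(1 − Φ(3.69/√9.19)) = 2(1 − Φ(1.2172)) ≈ 0.2235

By the reflection principle for standard BM, P(τ_b ≤ t) = 2 · P(B_t ≥ b). Since B_t ~ N(0, t), P(B_t ≥ 3.69) = 1 − Φ(3.69/√t) = 1 − Φ(3.69/√9.19) = 1 − Φ(1.2172) ≈ 0.11176. Doubling: P(τ_{3.69} ≤ 9.19) ≈ 2 · 0.11176 = 0.22352 ≈ 0.2235.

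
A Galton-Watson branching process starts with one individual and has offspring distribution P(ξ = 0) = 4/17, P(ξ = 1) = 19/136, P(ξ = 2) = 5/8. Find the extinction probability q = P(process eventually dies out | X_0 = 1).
q = 32/85

The pgf is f(s) = 4/17 + 19/136·s + 5/8·s². The extinction probability q is the smallest fixed point of f in [0, 1]. Setting s = f(s):
  5/8·s² + (19/136 − 1)·s + 4/17 = 0
  5/8·s² − (4/17 + 5/8)·s + 4/17 = 0
which factors as (s − 1)·(5/8·s − 4/17) = 0, giving roots s = 1 and s = (4/17)/(5/8) = 32/85.
Mean offspring μ = 19/136 + 2·5/8 = 189/136 > 1 (supercritical), so q < 1. The extinction probability is the smaller root: q = (4/17)/(5/8) = 32/85.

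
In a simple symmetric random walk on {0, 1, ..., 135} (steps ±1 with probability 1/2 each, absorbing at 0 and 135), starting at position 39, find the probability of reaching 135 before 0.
P(hit 135 before 0) = 39/135 = 13/45

Let u_k = P(hit 135 before 0 | start at k). Then u_0 = 0, u_135 = 1, and u_k = u_{k-1}/2 + u_{k+1}/2 for 1 ≤ k ≤ 134. This harmonic recurrence is solved by u_k = k/135, giving u_39 = 39/135 = 13/45.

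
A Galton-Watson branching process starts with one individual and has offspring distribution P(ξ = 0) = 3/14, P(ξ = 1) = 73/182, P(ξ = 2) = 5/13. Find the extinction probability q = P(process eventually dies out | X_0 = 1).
q = 39/70

The pgf is f(s) = 3/14 + 73/182·s + 5/13·s². The extinction probability q is the smallest fixed point of f in [0, 1]. Setting s = f(s):
  5/13·s² + (73/182 − 1)·s + 3/14 = 0
  5/13·s² − (3/14 + 5/13)·s + 3/14 = 0
which factors as (s − 1)·(5/13·s − 3/14) = 0, giving roots s = 1 and s = (3/14)/(5/13) = 39/70.
Mean offspring μ = 73/182 + 2·5/13 = 213/182 > 1 (supercritical), so q < 1. The extinction probability is the smaller root: q = (3/14)/(5/13) = 39/70.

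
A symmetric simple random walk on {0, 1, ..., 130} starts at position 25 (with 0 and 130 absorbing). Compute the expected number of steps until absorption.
E[τ | X_0 = 25] = 2625

Let v_k = E[τ | X_0 = k]. Boundary: v_0 = v_130 = 0. Recurrence: v_k = 1 + (v_{k-1} + v_{k+1})/2 for 1 ≤ k ≤ 129. The particular solution to v_k − (v_{k-1} + v_{k+1})/2 = 1 is v_k = −k^2. Adding homogeneous solution A + B k and matching boundaries gives v_k = k (130 − k). Substituting k = 25: v_25 = 25 · 105 = 2625.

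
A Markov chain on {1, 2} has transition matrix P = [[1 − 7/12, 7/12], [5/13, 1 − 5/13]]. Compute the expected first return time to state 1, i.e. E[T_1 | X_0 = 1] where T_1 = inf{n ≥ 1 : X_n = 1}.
E[T_1 | X_0 = 1] = 1/π_1 = 151/60

For an irreducible recurrent Markov chain with stationary distribution π, E[T_i | X_0 = i] = 1/π_i (Kac's formula). Here π_1 = (5/13)/(7/12 + 5/13) = (5/13)/(151/156) = 60/151, so E[T_1 | X_0 = 1] = 1/π_1 = (7/12 + 5/13)/(5/13) = (151/156)/(5/13) = 151/60.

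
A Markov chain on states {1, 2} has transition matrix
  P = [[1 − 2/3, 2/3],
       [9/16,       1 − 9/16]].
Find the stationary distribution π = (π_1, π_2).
π_1 = 27/59, π_2 = 32/59

Solve πP = π with π_1 + π_2 = 1. From πP = π: π_1 · (1 − 2/3) + π_2 · 9/16 = π_1 ⇒ π_2 · 9/16 = π_1 · 2/3 ⇒ π_2/π_1 = (2/3)/(9/16) = 32/27. Together with π_1 + π_2 = 1:
  π_1 = (9/16)/(2/3 + 9/16) = (9/16)/(59/48) = 27/59,
  π_2 = (2/3)/(2/3 + 9/16) = (2/3)/(59/48) = 32/59.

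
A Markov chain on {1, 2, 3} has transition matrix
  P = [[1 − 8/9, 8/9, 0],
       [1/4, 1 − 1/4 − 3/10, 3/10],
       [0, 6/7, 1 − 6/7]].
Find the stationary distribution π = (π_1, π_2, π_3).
π = (5/29, 160/261, 56/261)

This is a birth-death chain on three states, which satisfies detailed balance: π_1 · P_{12} = π_2 · P_{21} and π_2 · P_{23} = π_3 · P_{32}.
From π_1 · 8/9 = π_2 · 1/4: π_2/π_1 = (8/9)/(1/4) = 32/9.
From π_2 · 3/10 = π_3 · 6/7: π_3/π_2 = (3/10)/(6/7) = 7/20.
Take π_1 proportional to 1; then unnormalized π = (1, 32/9, 56/45). Normalize by dividing by the sum 29/5:
  π = (5/29, 160/261, 56/261).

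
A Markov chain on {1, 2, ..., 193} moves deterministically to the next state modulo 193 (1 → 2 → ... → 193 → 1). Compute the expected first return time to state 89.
E[T_89 | X_0 = 89] = 193

The chain cycles deterministically, so starting at state 89 it returns in exactly 193 steps. Equivalently, the stationary distribution is uniform π_j = 1/193 for every state j, so by Kac's formula E[T_89] = 1/π_89 = 193.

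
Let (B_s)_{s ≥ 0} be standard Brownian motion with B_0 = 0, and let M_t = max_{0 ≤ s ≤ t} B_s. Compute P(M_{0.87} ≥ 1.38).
P(M_{0.87} ≥ 1.38) = 2·P(B_{0.87} ≥ 1.38) = 2(1 − Φ(1.38/√0.87)) ≈ 0.1390

By the reflection principle for Brownian motion, P(M_t ≥ a) = 2 · P(B_t ≥ a) for a ≥ 0. Since B_t ~ N(0, t), P(B_t ≥ 1.38) = 1 − Φ(1.38/√t) = 1 − Φ(1.38/√0.87) = 1 − Φ(1.4795). So
  P(M_{0.87} ≥ 1.38) = 2(1 − Φ(1.4795)) ≈ 0.1390.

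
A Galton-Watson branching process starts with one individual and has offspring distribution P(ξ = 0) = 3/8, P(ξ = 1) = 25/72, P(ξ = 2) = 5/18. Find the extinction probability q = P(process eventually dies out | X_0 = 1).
q = 1

Mean offspring μ = 0·3/8 + 1·25/72 + 2·5/18 = 65/72 ≤ 1. For μ ≤ 1 with offspring not concentrated at 1, the Galton-Watson process goes extinct almost surely, so q = 1.
(Algebraic check: The pgf is f(s) = 3/8 + 25/72·s + 5/18·s². The extinction probability q is the smallest fixed point of f in [0, 1]. Setting s = f(s):
  5/18·s² + (25/72 − 1)·s + 3/8 = 0
  5/18·s² − (3/8 + 5/18)·s + 3/8 = 0
which factors as (s − 1)·(5/18·s − 3/8) = 0, giving roots s = 1 and s = (3/8)/(5/18) = 27/20. Since 27/20 ≥ 1, the smallest root in [0, 1] is s = 1.)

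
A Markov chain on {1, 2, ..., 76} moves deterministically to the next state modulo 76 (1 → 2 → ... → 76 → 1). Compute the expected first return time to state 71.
E[T_71 | X_0 = 71] = 76

The chain cycles deterministically, so starting at state 71 it returns in exactly 76 steps. Equivalently, the stationary distribution is uniform π_j = 1/76 for every state j, so by Kac's formula E[T_71] = 1/π_71 = 76.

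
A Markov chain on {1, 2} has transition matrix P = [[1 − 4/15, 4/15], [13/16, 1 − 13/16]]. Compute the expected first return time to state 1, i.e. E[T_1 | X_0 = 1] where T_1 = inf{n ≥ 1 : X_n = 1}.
E[T_1 | X_0 = 1] = 1/π_1 = 259/195

For an irreducible recurrent Markov chain with stationary distribution π, E[T_i | X_0 = i] = 1/π_i (Kac's formula). Here π_1 = (13/16)/(4/15 + 13/16) = (13/16)/(259/240) = 195/259, so E[T_1 | X_0 = 1] = 1/π_1 = (4/15 + 13/16)/(13/16) = (259/240)/(13/16) = 259/195.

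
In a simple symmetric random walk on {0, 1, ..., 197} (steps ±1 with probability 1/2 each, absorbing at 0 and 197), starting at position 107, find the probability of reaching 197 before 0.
P(hit 197 before 0) = 107/197

Let u_k = P(hit 197 before 0 | start at k). Then u_0 = 0, u_197 = 1, and u_k = u_{k-1}/2 + u_{k+1}/2 for 1 ≤ k ≤ 196. This harmonic recurrence is solved by u_k = k/197, giving u_107 = 107/197.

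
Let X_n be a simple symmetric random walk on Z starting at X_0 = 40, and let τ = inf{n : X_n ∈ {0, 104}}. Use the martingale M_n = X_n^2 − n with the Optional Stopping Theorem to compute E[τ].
E[τ] = 2560

M_n = X_n^2 − n is a martingale (since E[X_{n+1}^2 | F_n] = X_n^2 + 1). By OST (τ has finite mean in a bounded region), E[M_τ] = E[M_0] = X_0^2 − 0 = 40^2 = 1600. Also E[M_τ] = E[X_τ^2] − E[τ]. The walk exits at 0 or 104, with P(hit 104 first) = 40/104, so E[X_τ^2] = 104^2 · 40/104 + 0 = 4160. Thus E[τ] = E[X_τ^2] − E[M_τ] = 4160 − 1600 = 2560 = 40(104 − 40) = 2560.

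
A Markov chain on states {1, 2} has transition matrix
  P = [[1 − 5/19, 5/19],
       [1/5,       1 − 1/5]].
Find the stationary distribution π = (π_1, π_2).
π_1 = 19/44, π_2 = 25/44

Solve πP = π with π_1 + π_2 = 1. From πP = π: π_1 · (1 − 5/19) + π_2 · 1/5 = π_1 ⇒ π_2 · 1/5 = π_1 · 5/19 ⇒ π_2/π_1 = (5/19)/(1/5) = 25/19. Together with π_1 + π_2 = 1:
  π_1 = (1/5)/(5/19 + 1/5) = (1/5)/(44/95) = 19/44,
  π_2 = (5/19)/(5/19 + 1/5) = (5/19)/(44/95) = 25/44.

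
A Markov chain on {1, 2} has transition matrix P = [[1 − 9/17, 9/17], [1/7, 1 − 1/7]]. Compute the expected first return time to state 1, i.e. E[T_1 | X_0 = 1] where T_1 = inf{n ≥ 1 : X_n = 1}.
E[T_1 | X_0 = 1] = 1/π_1 = 80/17

For an irreducible recurrent Markov chain with stationary distribution π, E[T_i | X_0 = i] = 1/π_i (Kac's formula). Here π_1 = (1/7)/(9/17 + 1/7) = (1/7)/(80/119) = 17/80, so E[T_1 | X_0 = 1] = 1/π_1 = (9/17 + 1/7)/(1/7) = (80/119)/(1/7) = 80/17.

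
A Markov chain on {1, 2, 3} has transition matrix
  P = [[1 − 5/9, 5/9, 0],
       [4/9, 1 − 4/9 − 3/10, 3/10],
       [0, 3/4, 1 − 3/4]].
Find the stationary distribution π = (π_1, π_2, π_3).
π = (4/11, 5/11, 2/11)

This is a birth-death chain on three states, which satisfies detailed balance: π_1 · P_{12} = π_2 · P_{21} and π_2 · P_{23} = π_3 · P_{32}.
From π_1 · 5/9 = π_2 · 4/9: π_2/π_1 = (5/9)/(4/9) = 5/4.
From π_2 · 3/10 = π_3 · 3/4: π_3/π_2 = (3/10)/(3/4) = 2/5.
Take π_1 proportional to 1; then unnormalized π = (1, 5/4, 1/2). Normalize by dividing by the sum 11/4:
  π = (4/11, 5/11, 2/11).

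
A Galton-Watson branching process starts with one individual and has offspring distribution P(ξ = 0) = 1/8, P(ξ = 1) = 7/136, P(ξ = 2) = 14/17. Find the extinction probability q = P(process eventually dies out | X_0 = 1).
q = 17/112

The pgf is f(s) = 1/8 + 7/136·s + 14/17·s². The extinction probability q is the smallest fixed point of f in [0, 1]. Setting s = f(s):
  14/17·s² + (7/136 − 1)·s + 1/8 = 0
  14/17·s² − (1/8 + 14/17)·s + 1/8 = 0
which factors as (s − 1)·(14/17·s − 1/8) = 0, giving roots s = 1 and s = (1/8)/(14/17) = 17/112.
Mean offspring μ = 7/136 + 2·14/17 = 231/136 > 1 (supercritical), so q < 1. The extinction probability is the smaller root: q = (1/8)/(14/17) = 17/112.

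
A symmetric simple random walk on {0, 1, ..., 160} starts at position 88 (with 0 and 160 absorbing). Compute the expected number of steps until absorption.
E[τ | X_0 = 88] = 6336

Let v_k = E[τ | X_0 = k]. Boundary: v_0 = v_160 = 0. Recurrence: v_k = 1 + (v_{k-1} + v_{k+1})/2 for 1 ≤ k ≤ 159. The particular solution to v_k − (v_{k-1} + v_{k+1})/2 = 1 is v_k = −k^2. Adding homogeneous solution A + B k and matching boundaries gives v_k = k (160 − k). Substituting k = 88: v_88 = 88 · 72 = 6336.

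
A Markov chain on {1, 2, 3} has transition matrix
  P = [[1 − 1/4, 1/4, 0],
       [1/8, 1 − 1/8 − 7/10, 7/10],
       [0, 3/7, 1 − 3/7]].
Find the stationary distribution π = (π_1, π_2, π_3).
π = (15/94, 15/47, 49/94)

This is a birth-death chain on three states, which satisfies detailed balance: π_1 · P_{12} = π_2 · P_{21} and π_2 · P_{23} = π_3 · P_{32}.
From π_1 · 1/4 = π_2 · 1/8: π_2/π_1 = (1/4)/(1/8) = 2.
From π_2 · 7/10 = π_3 · 3/7: π_3/π_2 = (7/10)/(3/7) = 49/30.
Take π_1 proportional to 1; then unnormalized π = (1, 2, 49/15). Normalize by dividing by the sum 94/15:
  π = (15/94, 15/47, 49/94).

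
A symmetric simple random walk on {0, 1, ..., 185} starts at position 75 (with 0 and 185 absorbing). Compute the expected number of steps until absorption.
E[τ | X_0 = 75] = 8250

Let v_k = E[τ | X_0 = k]. Boundary: v_0 = v_185 = 0. Recurrence: v_k = 1 + (v_{k-1} + v_{k+1})/2 for 1 ≤ k ≤ 184. The particular solution to v_k − (v_{k-1} + v_{k+1})/2 = 1 is v_k = −k^2. Adding homogeneous solution A + B k and matching boundaries gives v_k = k (185 − k). Substituting k = 75: v_75 = 75 · 110 = 8250.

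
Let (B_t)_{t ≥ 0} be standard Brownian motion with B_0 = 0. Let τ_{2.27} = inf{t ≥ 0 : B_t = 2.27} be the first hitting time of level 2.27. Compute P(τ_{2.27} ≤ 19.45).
P(τ_{2.27} ≤ 19.45) = 2(1 − Φ(2.27/√19.45)) = 2(1 − Φ(0.5147)) ≈ 0.6068

By the reflection principle for standard BM, P(τ_b ≤ t) = 2 · P(B_t ≥ b). Since B_t ~ N(0, t), P(B_t ≥ 2.27) = 1 − Φ(2.27/√t) = 1 − Φ(2.27/√19.45) = 1 − Φ(0.5147) ≈ 0.30338. Doubling: P(τ_{2.27} ≤ 19.45) ≈ 2 · 0.30338 = 0.60676 ≈ 0.6068.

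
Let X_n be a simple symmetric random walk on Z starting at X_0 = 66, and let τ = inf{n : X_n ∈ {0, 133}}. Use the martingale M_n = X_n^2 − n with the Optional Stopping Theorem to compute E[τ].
E[τ] = 4422

M_n = X_n^2 − n is a martingale (since E[X_{n+1}^2 | F_n] = X_n^2 + 1). By OST (τ has finite mean in a bounded region), E[M_τ] = E[M_0] = X_0^2 − 0 = 66^2 = 4356. Also E[M_τ] = E[X_τ^2] − E[τ]. The walk exits at 0 or 133, with P(hit 133 first) = 66/133, so E[X_τ^2] = 133^2 · 66/133 + 0 = 8778. Thus E[τ] = E[X_τ^2] − E[M_τ] = 8778 − 4356 = 4422 = 66(133 − 66) = 4422.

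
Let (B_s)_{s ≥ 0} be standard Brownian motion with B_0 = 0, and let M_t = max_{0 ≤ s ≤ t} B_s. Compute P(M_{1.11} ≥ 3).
P(M_{1.11} ≥ 3) = 2·P(B_{1.11} ≥ 3) = 2(1 − Φ(3/√1.11)) ≈ 0.0044

By the reflection principle for Brownian motion, P(M_t ≥ a) = 2 · P(B_t ≥ a) for a ≥ 0. Since B_t ~ N(0, t), P(B_t ≥ 3) = 1 − Φ(3/√t) = 1 − Φ(3/√1.11) = 1 − Φ(2.8475). So
  P(M_{1.11} ≥ 3) = 2(1 − Φ(2.8475)) ≈ 0.0044.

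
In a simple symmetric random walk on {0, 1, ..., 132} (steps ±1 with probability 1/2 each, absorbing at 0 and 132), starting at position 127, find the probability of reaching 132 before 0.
P(hit 132 before 0) = 127/132

Let u_k = P(hit 132 before 0 | start at k). Then u_0 = 0, u_132 = 1, and u_k = u_{k-1}/2 + u_{k+1}/2 for 1 ≤ k ≤ 131. This harmonic recurrence is solved by u_k = k/132, giving u_127 = 127/132.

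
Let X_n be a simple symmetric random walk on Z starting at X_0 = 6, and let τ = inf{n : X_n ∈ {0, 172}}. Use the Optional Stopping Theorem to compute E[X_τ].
E[X_τ] = 6

X_n is a martingale and τ is a bounded-mean stopping time (indeed τ is finite a.s. with bounded expectation since the walk is in a bounded region). By the OST, E[X_τ] = E[X_0] = 6. Equivalently: E[X_τ] = 172 · P(hit 172 first) + 0 · P(hit 0 first) = 172 · (6/172) = 6.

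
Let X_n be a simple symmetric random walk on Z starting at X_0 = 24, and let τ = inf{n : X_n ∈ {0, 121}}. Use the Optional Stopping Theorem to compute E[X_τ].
E[X_τ] = 24

X_n is a martingale and τ is a bounded-mean stopping time (indeed τ is finite a.s. with bounded expectation since the walk is in a bounded region). By the OST, E[X_τ] = E[X_0] = 24. Equivalently: E[X_τ] = 121 · P(hit 121 first) + 0 · P(hit 0 first) = 121 · (24/121) = 24.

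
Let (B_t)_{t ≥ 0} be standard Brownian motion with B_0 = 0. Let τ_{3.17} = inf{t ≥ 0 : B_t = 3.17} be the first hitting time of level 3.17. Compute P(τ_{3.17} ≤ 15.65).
P(τ_{3.17} ≤ 15.65) = 2(1 − Φ(3.17/√15.65)) = 2(1 − Φ(0.8013)) ≈ 0.4230

By the reflection principle for standard BM, P(τ_b ≤ t) = 2 · P(B_t ≥ b). Since B_t ~ N(0, t), P(B_t ≥ 3.17) = 1 − Φ(3.17/√t) = 1 − Φ(3.17/√15.65) = 1 − Φ(0.8013) ≈ 0.21148. Doubling: P(τ_{3.17} ≤ 15.65) ≈ 2 · 0.21148 = 0.42296 ≈ 0.4230.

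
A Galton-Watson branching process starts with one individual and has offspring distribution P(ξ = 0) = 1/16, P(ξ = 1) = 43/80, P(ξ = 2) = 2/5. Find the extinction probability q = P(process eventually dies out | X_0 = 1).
q = 5/32

The pgf is f(s) = 1/16 + 43/80·s + 2/5·s². The extinction probability q is the smallest fixed point of f in [0, 1]. Setting s = f(s):
  2/5·s² + (43/80 − 1)·s + 1/16 = 0
  2/5·s² − (1/16 + 2/5)·s + 1/16 = 0
which factors as (s − 1)·(2/5·s − 1/16) = 0, giving roots s = 1 and s = (1/16)/(2/5) = 5/32.
Mean offspring μ = 43/80 + 2·2/5 = 107/80 > 1 (supercritical), so q < 1. The extinction probability is the smaller root: q = (1/16)/(2/5) = 5/32.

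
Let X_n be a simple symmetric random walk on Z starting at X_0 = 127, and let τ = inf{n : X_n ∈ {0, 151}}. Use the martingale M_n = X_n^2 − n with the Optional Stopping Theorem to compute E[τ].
E[τ] = 3048

M_n = X_n^2 − n is a martingale (since E[X_{n+1}^2 | F_n] = X_n^2 + 1). By OST (τ has finite mean in a bounded region), E[M_τ] = E[M_0] = X_0^2 − 0 = 127^2 = 16129. Also E[M_τ] = E[X_τ^2] − E[τ]. The walk exits at 0 or 151, with P(hit 151 first) = 127/151, so E[X_τ^2] = 151^2 · 127/151 + 0 = 19177. Thus E[τ] = E[X_τ^2] − E[M_τ] = 19177 − 16129 = 3048 = 127(151 − 127) = 3048.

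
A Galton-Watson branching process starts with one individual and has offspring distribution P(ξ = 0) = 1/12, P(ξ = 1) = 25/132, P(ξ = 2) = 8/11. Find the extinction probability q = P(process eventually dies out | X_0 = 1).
q = 11/96

The pgf is f(s) = 1/12 + 25/132·s + 8/11·s². The extinction probability q is the smallest fixed point of f in [0, 1]. Setting s = f(s):
  8/11·s² + (25/132 − 1)·s + 1/12 = 0
  8/11·s² − (1/12 + 8/11)·s + 1/12 = 0
which factors as (s − 1)·(8/11·s − 1/12) = 0, giving roots s = 1 and s = (1/12)/(8/11) = 11/96.
Mean offspring μ = 25/132 + 2·8/11 = 217/132 > 1 (supercritical), so q < 1. The extinction probability is the smaller root: q = (1/12)/(8/11) = 11/96.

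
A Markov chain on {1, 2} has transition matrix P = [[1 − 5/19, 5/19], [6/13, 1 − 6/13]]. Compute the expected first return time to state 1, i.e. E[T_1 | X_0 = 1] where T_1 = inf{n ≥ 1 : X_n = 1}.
E[T_1 | X_0 = 1] = 1/π_1 = 179/114

For an irreducible recurrent Markov chain with stationary distribution π, E[T_i | X_0 = i] = 1/π_i (Kac's formula). Here π_1 = (6/13)/(5/19 + 6/13) = (6/13)/(179/247) = 114/179, so E[T_1 | X_0 = 1] = 1/π_1 = (5/19 + 6/13)/(6/13) = (179/247)/(6/13) = 179/114.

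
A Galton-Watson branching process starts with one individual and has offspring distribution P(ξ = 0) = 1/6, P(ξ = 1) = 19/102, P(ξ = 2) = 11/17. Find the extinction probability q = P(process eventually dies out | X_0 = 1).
q = 17/66

The pgf is f(s) = 1/6 + 19/102·s + 11/17·s². The extinction probability q is the smallest fixed point of f in [0, 1]. Setting s = f(s):
  11/17·s² + (19/102 − 1)·s + 1/6 = 0
  11/17·s² − (1/6 + 11/17)·s + 1/6 = 0
which factors as (s − 1)·(11/17·s − 1/6) = 0, giving roots s = 1 and s = (1/6)/(11/17) = 17/66.
Mean offspring μ = 19/102 + 2·11/17 = 151/102 > 1 (supercritical), so q < 1. The extinction probability is the smaller root: q = (1/6)/(11/17) = 17/66.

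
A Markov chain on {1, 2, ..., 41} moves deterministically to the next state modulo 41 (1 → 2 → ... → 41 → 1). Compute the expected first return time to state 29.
E[T_29 | X_0 = 29] = 41

The chain cycles deterministically, so starting at state 29 it returns in exactly 41 steps. Equivalently, the stationary distribution is uniform π_j = 1/41 for every state j, so by Kac's formula E[T_29] = 1/π_29 = 41.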